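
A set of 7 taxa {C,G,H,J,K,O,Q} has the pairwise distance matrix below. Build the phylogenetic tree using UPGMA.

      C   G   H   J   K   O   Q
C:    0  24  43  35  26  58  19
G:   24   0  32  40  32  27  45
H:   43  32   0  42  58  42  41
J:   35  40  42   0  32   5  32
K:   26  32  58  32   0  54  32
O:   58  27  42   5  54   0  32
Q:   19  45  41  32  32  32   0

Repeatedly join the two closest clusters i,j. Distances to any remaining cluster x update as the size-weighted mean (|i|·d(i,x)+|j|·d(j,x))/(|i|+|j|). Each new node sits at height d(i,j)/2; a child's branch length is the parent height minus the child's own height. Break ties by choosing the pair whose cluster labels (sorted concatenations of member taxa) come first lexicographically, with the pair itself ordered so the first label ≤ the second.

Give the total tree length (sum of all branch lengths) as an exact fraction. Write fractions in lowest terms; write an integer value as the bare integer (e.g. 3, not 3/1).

iteration 1: select J,O (d=5); attach at lengths (5/2, 5/2); label the merged cluster JO
  updated: d(C,JO)=93/2, d(G,JO)=67/2, d(H,JO)=42, d(JO,K)=43, d(JO,Q)=32
iteration 2: select C,Q (d=19); attach at lengths (19/2, 19/2); label the merged cluster CQ
  updated: d(CQ,G)=69/2, d(CQ,H)=42, d(CQ,JO)=157/4, d(CQ,K)=29
iteration 3: select CQ,K (d=29); attach at lengths (5, 29/2); label the merged cluster CKQ
  updated: d(CKQ,G)=101/3, d(CKQ,H)=142/3, d(CKQ,JO)=81/2
iteration 4: select G,H (d=32); attach at lengths (16, 16); label the merged cluster GH
  updated: d(CKQ,GH)=81/2, d(GH,JO)=151/4
iteration 5: select GH,JO (d=151/4); attach at lengths (23/8, 131/8); label the merged cluster GHJO
  updated: d(CKQ,GHJO)=81/2
iteration 6: select CKQ,GHJO (d=81/2); attach at lengths (23/4, 11/8); label the merged cluster CGHJKOQ
final tree: (((C:19/2,Q:19/2):5,K:29/2):23/4,((G:16,H:16):23/8,(J:5/2,O:5/2):131/8):11/8)
total length: 815/8

815/8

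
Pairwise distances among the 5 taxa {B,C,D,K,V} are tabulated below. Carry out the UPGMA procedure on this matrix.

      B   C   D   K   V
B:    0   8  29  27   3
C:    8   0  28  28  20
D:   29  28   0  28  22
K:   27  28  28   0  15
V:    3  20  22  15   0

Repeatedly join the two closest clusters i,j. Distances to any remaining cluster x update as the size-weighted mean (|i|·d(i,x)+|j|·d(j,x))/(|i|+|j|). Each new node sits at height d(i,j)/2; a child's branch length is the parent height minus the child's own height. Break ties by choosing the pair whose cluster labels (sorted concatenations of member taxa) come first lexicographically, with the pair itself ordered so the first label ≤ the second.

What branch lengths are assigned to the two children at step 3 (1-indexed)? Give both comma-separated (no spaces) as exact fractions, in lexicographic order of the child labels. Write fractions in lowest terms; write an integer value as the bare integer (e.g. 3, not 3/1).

14/3,35/3

step 1: merge (B,V) at d=3; branch lengths B→3/2, V→3/2; new cluster BV
  updated: d(BV,C)=14, d(BV,D)=51/2, d(BV,K)=21
step 2: merge (BV,C) at d=14; branch lengths BV→11/2, C→7; new cluster BCV
  updated: d(BCV,D)=79/3, d(BCV,K)=70/3
step 3: merge (BCV,K) at d=70/3; branch lengths BCV→14/3, K→35/3; new cluster BCKV
  updated: d(BCKV,D)=107/4
step 4: merge (BCKV,D) at d=107/4; branch lengths BCKV→41/24, D→107/8; new cluster BCDKV
final tree: ((((B:3/2,V:3/2):11/2,C:7):14/3,K:35/3):41/24,D:107/8)
total length: 563/12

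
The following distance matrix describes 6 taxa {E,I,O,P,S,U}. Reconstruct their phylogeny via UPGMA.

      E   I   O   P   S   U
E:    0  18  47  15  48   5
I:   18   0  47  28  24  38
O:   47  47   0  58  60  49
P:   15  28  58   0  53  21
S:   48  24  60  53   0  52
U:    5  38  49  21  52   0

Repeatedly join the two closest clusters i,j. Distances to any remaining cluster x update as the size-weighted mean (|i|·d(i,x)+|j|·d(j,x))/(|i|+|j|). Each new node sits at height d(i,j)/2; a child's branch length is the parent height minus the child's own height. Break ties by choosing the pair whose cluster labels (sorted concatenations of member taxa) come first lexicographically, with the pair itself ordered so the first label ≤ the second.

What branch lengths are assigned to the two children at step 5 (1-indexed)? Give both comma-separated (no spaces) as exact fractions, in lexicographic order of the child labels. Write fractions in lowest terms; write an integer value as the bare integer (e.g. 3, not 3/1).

iteration 1: select E,U (d=5); attach at lengths (5/2, 5/2); label the merged cluster EU
  updated: d(EU,I)=28, d(EU,O)=48, d(EU,P)=18, d(EU,S)=50
iteration 2: select EU,P (d=18); attach at lengths (13/2, 9); label the merged cluster EPU
  updated: d(EPU,I)=28, d(EPU,O)=154/3, d(EPU,S)=51
iteration 3: select I,S (d=24); attach at lengths (12, 12); label the merged cluster IS
  updated: d(EPU,IS)=79/2, d(IS,O)=107/2
iteration 4: select EPU,IS (d=79/2); attach at lengths (43/4, 31/4); label the merged cluster EIPSU
  updated: d(EIPSU,O)=261/5
iteration 5: select EIPSU,O (d=261/5); attach at lengths (127/20, 261/10); label the merged cluster EIOPSU
final tree: ((((E:5/2,U:5/2):13/2,P:9):43/4,(I:12,S:12):31/4):127/20,O:261/10)
total length: 1909/20

127/20,261/10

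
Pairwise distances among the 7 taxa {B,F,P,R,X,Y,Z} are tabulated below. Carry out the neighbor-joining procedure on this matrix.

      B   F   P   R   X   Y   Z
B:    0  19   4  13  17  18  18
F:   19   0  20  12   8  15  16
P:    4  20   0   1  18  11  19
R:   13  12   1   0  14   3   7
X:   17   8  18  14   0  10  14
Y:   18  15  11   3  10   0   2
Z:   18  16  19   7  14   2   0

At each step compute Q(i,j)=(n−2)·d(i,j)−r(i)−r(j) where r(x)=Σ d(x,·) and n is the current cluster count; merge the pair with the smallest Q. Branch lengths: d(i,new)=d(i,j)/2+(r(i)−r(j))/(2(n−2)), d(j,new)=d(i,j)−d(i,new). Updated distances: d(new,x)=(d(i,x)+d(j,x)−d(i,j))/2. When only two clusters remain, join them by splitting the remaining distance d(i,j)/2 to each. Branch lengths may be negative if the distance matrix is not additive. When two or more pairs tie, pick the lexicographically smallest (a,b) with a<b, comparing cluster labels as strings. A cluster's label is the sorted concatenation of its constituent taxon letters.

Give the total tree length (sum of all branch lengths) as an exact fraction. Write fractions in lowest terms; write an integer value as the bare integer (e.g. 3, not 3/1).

step 1: merge (B,P) at d=4, Q=-142; branch lengths B→18/5, P→2/5; new cluster BP
  updated: d(BP,F)=35/2, d(BP,R)=5, d(BP,X)=31/2, d(BP,Y)=25/2, d(BP,Z)=33/2
step 2: merge (F,X) at d=8, Q=-98; branch lengths F→39/8, X→25/8; new cluster FX
  updated: d(BP,FX)=25/2, d(FX,R)=9, d(FX,Y)=17/2, d(FX,Z)=11
step 3: merge (Y,Z) at d=2, Q=-113/2; branch lengths Y→-3/4, Z→11/4; new cluster YZ
  updated: d(BP,YZ)=27/2, d(FX,YZ)=35/4, d(R,YZ)=4
step 4: merge (BP,R) at d=5, Q=-39; branch lengths BP→23/4, R→-3/4; new cluster BPR
  updated: d(BPR,FX)=33/4, d(BPR,YZ)=25/4
step 5: merge (BPR,FX) at d=33/4, Q=-93/4; branch lengths BPR→23/8, FX→43/8; new cluster BFPRX
  updated: d(BFPRX,YZ)=27/8
step 6: merge (BFPRX,YZ) at d=27/8; branch lengths BFPRX→27/16, YZ→27/16; new cluster BFPRXYZ
final tree: ((((B:18/5,P:2/5):23/4,R:-3/4):23/8,(F:39/8,X:25/8):43/8):27/16,(Y:-3/4,Z:11/4):27/16)
total length: 245/8

245/8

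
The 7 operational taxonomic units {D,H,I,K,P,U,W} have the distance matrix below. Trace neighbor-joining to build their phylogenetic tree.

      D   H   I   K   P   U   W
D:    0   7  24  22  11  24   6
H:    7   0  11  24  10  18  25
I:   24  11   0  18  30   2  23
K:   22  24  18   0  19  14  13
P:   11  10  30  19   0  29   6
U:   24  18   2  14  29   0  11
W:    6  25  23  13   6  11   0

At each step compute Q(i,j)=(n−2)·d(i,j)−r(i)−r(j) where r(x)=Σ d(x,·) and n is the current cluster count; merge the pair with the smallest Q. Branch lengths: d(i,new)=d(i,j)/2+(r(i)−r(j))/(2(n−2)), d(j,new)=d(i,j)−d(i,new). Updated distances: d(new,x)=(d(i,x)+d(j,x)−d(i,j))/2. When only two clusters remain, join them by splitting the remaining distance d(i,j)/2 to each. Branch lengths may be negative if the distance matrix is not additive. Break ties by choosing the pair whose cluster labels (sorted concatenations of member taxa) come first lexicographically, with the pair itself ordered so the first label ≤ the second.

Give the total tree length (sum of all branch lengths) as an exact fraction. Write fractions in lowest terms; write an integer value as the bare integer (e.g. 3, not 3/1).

1. join I+U (d=2, Q=-196) ⇒ IU; edges |I|=2, |U|=0
  updated: d(D,IU)=23, d(H,IU)=27/2, d(IU,K)=15, d(IU,P)=57/2, d(IU,W)=16
2. join IU+K (d=15, Q=-129) ⇒ IKU; edges |IU|=63/8, |K|=57/8
  updated: d(D,IKU)=15, d(H,IKU)=45/4, d(IKU,P)=65/4, d(IKU,W)=7
3. join IKU+W (d=7, Q=-145/2) ⇒ IKUW; edges |IKU|=53/12, |W|=31/12
  updated: d(D,IKUW)=7, d(H,IKUW)=117/8, d(IKUW,P)=61/8
4. join D+H (d=7, Q=-341/8) ⇒ DH; edges |D|=59/32, |H|=165/32
  updated: d(DH,IKUW)=117/16, d(DH,P)=7
5. join DH+IKUW (d=117/16, Q=-351/16) ⇒ DHIKUW; edges |DH|=107/32, |IKUW|=127/32
  updated: d(DHIKUW,P)=117/32
6. join DHIKUW+P (d=117/32) ⇒ DHIKPUW; edges |DHIKUW|=117/64, |P|=117/64
final tree: (((D:59/32,H:165/32):107/32,(((I:2,U:0):63/8,K:57/8):53/12,W:31/12):127/32):117/64,P:117/64)
total length: 1343/32

1343/32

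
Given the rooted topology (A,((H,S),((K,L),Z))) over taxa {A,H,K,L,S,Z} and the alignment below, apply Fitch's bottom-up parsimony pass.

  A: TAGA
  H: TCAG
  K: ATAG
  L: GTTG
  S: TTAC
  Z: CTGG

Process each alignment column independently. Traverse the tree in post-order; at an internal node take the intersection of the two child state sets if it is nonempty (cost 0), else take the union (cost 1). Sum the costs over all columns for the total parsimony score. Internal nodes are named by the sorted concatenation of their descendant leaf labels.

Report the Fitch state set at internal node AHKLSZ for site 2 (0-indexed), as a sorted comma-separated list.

[col 0] HS: children H:{T}, S:{T} ∩→ {T}; cost 0
[col 0] KL: children K:{A}, L:{G} ∪→ {A,G}; cost 1
[col 0] KLZ: children KL:{A,G}, Z:{C} ∪→ {A,C,G}; cost 1
[col 0] HKLSZ: children HS:{T}, KLZ:{A,C,G} ∪→ {A,C,G,T}; cost 1
[col 0] AHKLSZ: children A:{T}, HKLSZ:{A,C,G,T} ∩→ {T}; cost 0
[col 1] HS: children H:{C}, S:{T} ∪→ {C,T}; cost 1
[col 1] KL: children K:{T}, L:{T} ∩→ {T}; cost 0
[col 1] KLZ: children KL:{T}, Z:{T} ∩→ {T}; cost 0
[col 1] HKLSZ: children HS:{C,T}, KLZ:{T} ∩→ {T}; cost 0
[col 1] AHKLSZ: children A:{A}, HKLSZ:{T} ∪→ {A,T}; cost 1
[col 2] HS: children H:{A}, S:{A} ∩→ {A}; cost 0
[col 2] KL: children K:{A}, L:{T} ∪→ {A,T}; cost 1
[col 2] KLZ: children KL:{A,T}, Z:{G} ∪→ {A,G,T}; cost 1
[col 2] HKLSZ: children HS:{A}, KLZ:{A,G,T} ∩→ {A}; cost 0
[col 2] AHKLSZ: children A:{G}, HKLSZ:{A} ∪→ {A,G}; cost 1
[col 3] HS: children H:{G}, S:{C} ∪→ {C,G}; cost 1
[col 3] KL: children K:{G}, L:{G} ∩→ {G}; cost 0
[col 3] KLZ: children KL:{G}, Z:{G} ∩→ {G}; cost 0
[col 3] HKLSZ: children HS:{C,G}, KLZ:{G} ∩→ {G}; cost 0
[col 3] AHKLSZ: children A:{A}, HKLSZ:{G} ∪→ {A,G}; cost 1
per-site changes: [3, 2, 3, 2]; total = 10

A,G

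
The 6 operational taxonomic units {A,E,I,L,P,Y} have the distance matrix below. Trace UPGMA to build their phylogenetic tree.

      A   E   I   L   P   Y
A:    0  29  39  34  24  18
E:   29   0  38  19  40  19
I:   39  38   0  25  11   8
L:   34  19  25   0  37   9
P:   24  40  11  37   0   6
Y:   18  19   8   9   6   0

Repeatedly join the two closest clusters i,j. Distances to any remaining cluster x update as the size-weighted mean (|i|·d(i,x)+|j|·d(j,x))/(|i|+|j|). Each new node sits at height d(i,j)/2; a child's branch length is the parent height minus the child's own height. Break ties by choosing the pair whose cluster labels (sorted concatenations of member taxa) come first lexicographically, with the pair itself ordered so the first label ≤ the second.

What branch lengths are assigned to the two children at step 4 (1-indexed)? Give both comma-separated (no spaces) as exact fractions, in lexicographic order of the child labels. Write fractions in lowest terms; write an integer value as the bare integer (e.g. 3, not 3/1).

iteration 1: select P,Y (d=6); attach at lengths (3, 3); label the merged cluster PY
  updated: d(A,PY)=21, d(E,PY)=59/2, d(I,PY)=19/2, d(L,PY)=23
iteration 2: select I,PY (d=19/2); attach at lengths (19/4, 7/4); label the merged cluster IPY
  updated: d(A,IPY)=27, d(E,IPY)=97/3, d(IPY,L)=71/3
iteration 3: select E,L (d=19); attach at lengths (19/2, 19/2); label the merged cluster EL
  updated: d(A,EL)=63/2, d(EL,IPY)=28
iteration 4: select A,IPY (d=27); attach at lengths (27/2, 35/4); label the merged cluster AIPY
  updated: d(AIPY,EL)=231/8
iteration 5: select AIPY,EL (d=231/8); attach at lengths (15/16, 79/16); label the merged cluster AEILPY
final tree: ((A:27/2,(I:19/4,(P:3,Y:3):7/4):35/4):15/16,(E:19/2,L:19/2):79/16)
total length: 477/8

27/2,35/4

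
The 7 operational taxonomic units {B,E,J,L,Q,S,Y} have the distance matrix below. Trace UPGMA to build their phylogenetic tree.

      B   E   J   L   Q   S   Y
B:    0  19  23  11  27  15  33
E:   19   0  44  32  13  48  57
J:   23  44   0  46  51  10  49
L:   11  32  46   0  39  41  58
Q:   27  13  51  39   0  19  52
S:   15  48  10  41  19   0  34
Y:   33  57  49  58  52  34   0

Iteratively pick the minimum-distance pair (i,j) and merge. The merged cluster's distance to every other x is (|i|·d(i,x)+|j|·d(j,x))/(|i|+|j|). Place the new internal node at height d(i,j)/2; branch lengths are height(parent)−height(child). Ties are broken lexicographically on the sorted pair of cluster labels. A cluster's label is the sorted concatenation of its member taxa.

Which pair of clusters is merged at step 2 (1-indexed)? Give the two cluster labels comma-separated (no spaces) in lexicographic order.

B,L

iteration 1: select J,S (d=10); attach at lengths (5, 5); label the merged cluster JS
  updated: d(B,JS)=19, d(E,JS)=46, d(JS,L)=87/2, d(JS,Q)=35, d(JS,Y)=83/2
iteration 2: select B,L (d=11); attach at lengths (11/2, 11/2); label the merged cluster BL
  updated: d(BL,E)=51/2, d(BL,JS)=125/4, d(BL,Q)=33, d(BL,Y)=91/2
iteration 3: select E,Q (d=13); attach at lengths (13/2, 13/2); label the merged cluster EQ
  updated: d(BL,EQ)=117/4, d(EQ,JS)=81/2, d(EQ,Y)=109/2
iteration 4: select BL,EQ (d=117/4); attach at lengths (73/8, 65/8); label the merged cluster BELQ
  updated: d(BELQ,JS)=287/8, d(BELQ,Y)=50
iteration 5: select BELQ,JS (d=287/8); attach at lengths (53/16, 207/16); label the merged cluster BEJLQS
  updated: d(BEJLQS,Y)=283/6
iteration 6: select BEJLQS,Y (d=283/6); attach at lengths (271/48, 283/12); label the merged cluster BEJLQSY
final tree: ((((B:11/2,L:11/2):73/8,(E:13/2,Q:13/2):65/8):53/16,(J:5,S:5):207/16):271/48,Y:283/12)
total length: 4643/48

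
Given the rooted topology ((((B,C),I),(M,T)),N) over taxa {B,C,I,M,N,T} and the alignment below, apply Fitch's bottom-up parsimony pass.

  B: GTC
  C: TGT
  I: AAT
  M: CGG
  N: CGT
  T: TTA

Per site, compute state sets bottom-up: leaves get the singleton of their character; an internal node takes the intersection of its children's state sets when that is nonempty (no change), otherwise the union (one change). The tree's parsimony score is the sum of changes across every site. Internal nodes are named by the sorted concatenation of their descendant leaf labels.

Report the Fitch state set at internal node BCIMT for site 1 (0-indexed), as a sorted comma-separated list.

site 0, node BC: B={G} ∪ C={T} → {G,T} (+1)
site 0, node BCI: BC={G,T} ∪ I={A} → {A,G,T} (+1)
site 0, node MT: M={C} ∪ T={T} → {C,T} (+1)
site 0, node BCIMT: BCI={A,G,T} ∩ MT={C,T} → {T} (+0)
site 0, node BCIMNT: BCIMT={T} ∪ N={C} → {C,T} (+1)
site 1, node BC: B={T} ∪ C={G} → {G,T} (+1)
site 1, node BCI: BC={G,T} ∪ I={A} → {A,G,T} (+1)
site 1, node MT: M={G} ∪ T={T} → {G,T} (+1)
site 1, node BCIMT: BCI={A,G,T} ∩ MT={G,T} → {G,T} (+0)
site 1, node BCIMNT: BCIMT={G,T} ∩ N={G} → {G} (+0)
site 2, node BC: B={C} ∪ C={T} → {C,T} (+1)
site 2, node BCI: BC={C,T} ∩ I={T} → {T} (+0)
site 2, node MT: M={G} ∪ T={A} → {A,G} (+1)
site 2, node BCIMT: BCI={T} ∪ MT={A,G} → {A,G,T} (+1)
site 2, node BCIMNT: BCIMT={A,G,T} ∩ N={T} → {T} (+0)
per-site changes: [4, 3, 3]; total = 10

G,T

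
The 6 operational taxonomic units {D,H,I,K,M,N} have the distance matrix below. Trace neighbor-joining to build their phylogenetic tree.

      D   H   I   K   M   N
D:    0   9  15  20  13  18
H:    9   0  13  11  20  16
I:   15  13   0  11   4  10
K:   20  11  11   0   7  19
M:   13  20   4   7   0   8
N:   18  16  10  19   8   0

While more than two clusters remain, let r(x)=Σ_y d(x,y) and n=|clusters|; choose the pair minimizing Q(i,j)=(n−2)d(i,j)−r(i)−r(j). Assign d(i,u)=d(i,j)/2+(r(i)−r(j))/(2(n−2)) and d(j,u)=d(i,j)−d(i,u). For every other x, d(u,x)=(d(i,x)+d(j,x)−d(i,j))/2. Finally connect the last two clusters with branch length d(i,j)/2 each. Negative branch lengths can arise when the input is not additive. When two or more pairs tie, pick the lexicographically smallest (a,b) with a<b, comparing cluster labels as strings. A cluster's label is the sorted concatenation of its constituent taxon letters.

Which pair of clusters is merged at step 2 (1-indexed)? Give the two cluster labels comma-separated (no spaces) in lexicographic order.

step 1: merge (D,H) at d=9, Q=-108; branch lengths D→21/4, H→15/4; new cluster DH
  updated: d(DH,I)=19/2, d(DH,K)=11, d(DH,M)=12, d(DH,N)=25/2
step 2: merge (DH,K) at d=11, Q=-60; branch lengths DH→5, K→6; new cluster DHK
  updated: d(DHK,I)=19/4, d(DHK,M)=4, d(DHK,N)=41/4
step 3: merge (DHK,I) at d=19/4, Q=-113/4; branch lengths DHK→39/16, I→37/16; new cluster DHIK
  updated: d(DHIK,M)=13/8, d(DHIK,N)=31/4
step 4: merge (DHIK,M) at d=13/8, Q=-139/8; branch lengths DHIK→11/16, M→15/16; new cluster DHIKM
  updated: d(DHIKM,N)=113/16
step 5: merge (DHIKM,N) at d=113/16; branch lengths DHIKM→113/32, N→113/32; new cluster DHIKMN
final tree: (((((D:21/4,H:15/4):5,K:6):39/16,I:37/16):11/16,M:15/16):113/32,N:113/32)
total length: 535/16

DH,K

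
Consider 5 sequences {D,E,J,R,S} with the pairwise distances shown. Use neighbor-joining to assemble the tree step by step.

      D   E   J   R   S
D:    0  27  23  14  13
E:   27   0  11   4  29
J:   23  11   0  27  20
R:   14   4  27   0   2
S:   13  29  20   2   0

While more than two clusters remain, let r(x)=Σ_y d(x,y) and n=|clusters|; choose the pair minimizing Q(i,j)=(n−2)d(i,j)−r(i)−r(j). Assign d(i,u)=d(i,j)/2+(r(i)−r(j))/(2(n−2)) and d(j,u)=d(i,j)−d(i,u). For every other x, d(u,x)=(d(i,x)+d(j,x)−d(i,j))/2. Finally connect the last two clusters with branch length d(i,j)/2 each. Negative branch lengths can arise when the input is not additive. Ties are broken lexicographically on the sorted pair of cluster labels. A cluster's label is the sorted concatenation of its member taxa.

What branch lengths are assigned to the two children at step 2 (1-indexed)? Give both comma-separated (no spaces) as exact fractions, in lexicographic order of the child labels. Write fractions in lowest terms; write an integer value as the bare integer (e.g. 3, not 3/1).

1. join E+J (d=11, Q=-119) ⇒ EJ; edges |E|=23/6, |J|=43/6
  updated: d(D,EJ)=39/2, d(EJ,R)=10, d(EJ,S)=19
2. join D+EJ (d=39/2, Q=-56) ⇒ DEJ; edges |D|=37/4, |EJ|=41/4
  updated: d(DEJ,R)=9/4, d(DEJ,S)=25/4
3. join DEJ+R (d=9/4, Q=-21/2) ⇒ DEJR; edges |DEJ|=13/4, |R|=-1
  updated: d(DEJR,S)=3
4. join DEJR+S (d=3) ⇒ DEJRS; edges |DEJR|=3/2, |S|=3/2
final tree: (((D:37/4,(E:23/6,J:43/6):41/4):13/4,R:-1):3/2,S:3/2)
total length: 143/4

37/4,41/4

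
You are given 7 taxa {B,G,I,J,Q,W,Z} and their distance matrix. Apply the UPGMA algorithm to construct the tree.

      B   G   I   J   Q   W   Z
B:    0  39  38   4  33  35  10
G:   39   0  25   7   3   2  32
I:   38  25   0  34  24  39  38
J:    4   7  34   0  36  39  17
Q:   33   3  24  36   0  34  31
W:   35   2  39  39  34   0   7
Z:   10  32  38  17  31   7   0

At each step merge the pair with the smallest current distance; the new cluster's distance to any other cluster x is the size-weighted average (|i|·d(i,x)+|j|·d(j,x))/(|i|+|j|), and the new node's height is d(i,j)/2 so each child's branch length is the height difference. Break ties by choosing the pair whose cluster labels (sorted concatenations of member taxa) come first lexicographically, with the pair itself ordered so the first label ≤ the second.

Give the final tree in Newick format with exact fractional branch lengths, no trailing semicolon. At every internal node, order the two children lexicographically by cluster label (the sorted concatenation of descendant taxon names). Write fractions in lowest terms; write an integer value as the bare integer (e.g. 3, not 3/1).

((((B:2,J:2):19/4,Z:27/4):275/36,((G:1,W:1):33/4,Q:37/4):185/36):19/9,I:33/2)

iteration 1: select G,W (d=2); attach at lengths (1, 1); label the merged cluster GW
  updated: d(B,GW)=37, d(GW,I)=32, d(GW,J)=23, d(GW,Q)=37/2, d(GW,Z)=39/2
iteration 2: select B,J (d=4); attach at lengths (2, 2); label the merged cluster BJ
  updated: d(BJ,GW)=30, d(BJ,I)=36, d(BJ,Q)=69/2, d(BJ,Z)=27/2
iteration 3: select BJ,Z (d=27/2); attach at lengths (19/4, 27/4); label the merged cluster BJZ
  updated: d(BJZ,GW)=53/2, d(BJZ,I)=110/3, d(BJZ,Q)=100/3
iteration 4: select GW,Q (d=37/2); attach at lengths (33/4, 37/4); label the merged cluster GQW
  updated: d(BJZ,GQW)=259/9, d(GQW,I)=88/3
iteration 5: select BJZ,GQW (d=259/9); attach at lengths (275/36, 185/36); label the merged cluster BGJQWZ
  updated: d(BGJQWZ,I)=33
iteration 6: select BGJQWZ,I (d=33); attach at lengths (19/9, 33/2); label the merged cluster BGIJQWZ
final tree: ((((B:2,J:2):19/4,Z:27/4):275/36,((G:1,W:1):33/4,Q:37/4):185/36):19/9,I:33/2)
total length: 1195/18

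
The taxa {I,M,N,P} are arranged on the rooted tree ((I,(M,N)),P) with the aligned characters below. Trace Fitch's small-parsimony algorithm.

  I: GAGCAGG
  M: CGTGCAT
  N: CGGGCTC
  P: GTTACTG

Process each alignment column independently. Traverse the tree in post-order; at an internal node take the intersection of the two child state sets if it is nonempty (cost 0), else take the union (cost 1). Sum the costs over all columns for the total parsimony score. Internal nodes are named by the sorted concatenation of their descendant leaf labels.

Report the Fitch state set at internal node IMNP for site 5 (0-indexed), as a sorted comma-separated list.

MN@0: {C} ∩ {C} = {C} (intersection, +0)
IMN@0: {G} ∪ {C} = {C,G} (union, +1)
IMNP@0: {C,G} ∩ {G} = {G} (intersection, +0)
MN@1: {G} ∩ {G} = {G} (intersection, +0)
IMN@1: {A} ∪ {G} = {A,G} (union, +1)
IMNP@1: {A,G} ∪ {T} = {A,G,T} (union, +1)
MN@2: {T} ∪ {G} = {G,T} (union, +1)
IMN@2: {G} ∩ {G,T} = {G} (intersection, +0)
IMNP@2: {G} ∪ {T} = {G,T} (union, +1)
MN@3: {G} ∩ {G} = {G} (intersection, +0)
IMN@3: {C} ∪ {G} = {C,G} (union, +1)
IMNP@3: {C,G} ∪ {A} = {A,C,G} (union, +1)
MN@4: {C} ∩ {C} = {C} (intersection, +0)
IMN@4: {A} ∪ {C} = {A,C} (union, +1)
IMNP@4: {A,C} ∩ {C} = {C} (intersection, +0)
MN@5: {A} ∪ {T} = {A,T} (union, +1)
IMN@5: {G} ∪ {A,T} = {A,G,T} (union, +1)
IMNP@5: {A,G,T} ∩ {T} = {T} (intersection, +0)
MN@6: {T} ∪ {C} = {C,T} (union, +1)
IMN@6: {G} ∪ {C,T} = {C,G,T} (union, +1)
IMNP@6: {C,G,T} ∩ {G} = {G} (intersection, +0)
per-site changes: [1, 2, 2, 2, 1, 2, 2]; total = 12

T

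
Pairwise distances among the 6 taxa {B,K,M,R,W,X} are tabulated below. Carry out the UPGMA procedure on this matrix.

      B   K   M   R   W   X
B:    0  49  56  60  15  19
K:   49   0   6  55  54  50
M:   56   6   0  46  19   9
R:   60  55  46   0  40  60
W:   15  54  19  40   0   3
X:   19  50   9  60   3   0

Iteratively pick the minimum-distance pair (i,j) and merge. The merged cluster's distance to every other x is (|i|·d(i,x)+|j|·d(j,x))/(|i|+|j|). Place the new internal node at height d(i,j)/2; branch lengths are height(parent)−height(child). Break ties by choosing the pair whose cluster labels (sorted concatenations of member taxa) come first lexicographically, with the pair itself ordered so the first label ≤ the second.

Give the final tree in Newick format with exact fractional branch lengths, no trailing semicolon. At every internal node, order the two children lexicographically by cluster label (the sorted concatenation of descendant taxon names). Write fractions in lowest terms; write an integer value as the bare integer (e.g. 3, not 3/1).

(((B:17/2,(W:3/2,X:3/2):7):45/4,(K:3,M:3):67/4):127/20,R:261/10)

iteration 1: select W,X (d=3); attach at lengths (3/2, 3/2); label the merged cluster WX
  updated: d(B,WX)=17, d(K,WX)=52, d(M,WX)=14, d(R,WX)=50
iteration 2: select K,M (d=6); attach at lengths (3, 3); label the merged cluster KM
  updated: d(B,KM)=105/2, d(KM,R)=101/2, d(KM,WX)=33
iteration 3: select B,WX (d=17); attach at lengths (17/2, 7); label the merged cluster BWX
  updated: d(BWX,KM)=79/2, d(BWX,R)=160/3
iteration 4: select BWX,KM (d=79/2); attach at lengths (45/4, 67/4); label the merged cluster BKMWX
  updated: d(BKMWX,R)=261/5
iteration 5: select BKMWX,R (d=261/5); attach at lengths (127/20, 261/10); label the merged cluster BKMRWX
final tree: (((B:17/2,(W:3/2,X:3/2):7):45/4,(K:3,M:3):67/4):127/20,R:261/10)
total length: 1699/20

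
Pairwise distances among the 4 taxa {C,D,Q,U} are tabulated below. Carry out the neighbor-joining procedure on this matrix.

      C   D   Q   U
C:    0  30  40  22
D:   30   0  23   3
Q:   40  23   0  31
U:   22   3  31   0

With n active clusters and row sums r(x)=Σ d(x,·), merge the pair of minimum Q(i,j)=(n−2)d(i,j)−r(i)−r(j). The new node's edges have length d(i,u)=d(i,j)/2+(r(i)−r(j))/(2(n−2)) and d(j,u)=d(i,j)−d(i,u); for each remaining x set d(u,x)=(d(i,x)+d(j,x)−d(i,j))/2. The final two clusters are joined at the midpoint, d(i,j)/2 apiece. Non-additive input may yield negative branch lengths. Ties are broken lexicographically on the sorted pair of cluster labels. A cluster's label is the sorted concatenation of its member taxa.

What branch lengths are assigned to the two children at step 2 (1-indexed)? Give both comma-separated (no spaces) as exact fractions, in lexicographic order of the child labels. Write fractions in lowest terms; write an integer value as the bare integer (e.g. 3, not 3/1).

step 1: merge (C,Q) at d=40, Q=-106; branch lengths C→39/2, Q→41/2; new cluster CQ
  updated: d(CQ,D)=13/2, d(CQ,U)=13/2
step 2: merge (CQ,D) at d=13/2, Q=-16; branch lengths CQ→5, D→3/2; new cluster CDQ
  updated: d(CDQ,U)=3/2
step 3: merge (CDQ,U) at d=3/2; branch lengths CDQ→3/4, U→3/4; new cluster CDQU
final tree: (((C:39/2,Q:41/2):5,D:3/2):3/4,U:3/4)
total length: 48

5,3/2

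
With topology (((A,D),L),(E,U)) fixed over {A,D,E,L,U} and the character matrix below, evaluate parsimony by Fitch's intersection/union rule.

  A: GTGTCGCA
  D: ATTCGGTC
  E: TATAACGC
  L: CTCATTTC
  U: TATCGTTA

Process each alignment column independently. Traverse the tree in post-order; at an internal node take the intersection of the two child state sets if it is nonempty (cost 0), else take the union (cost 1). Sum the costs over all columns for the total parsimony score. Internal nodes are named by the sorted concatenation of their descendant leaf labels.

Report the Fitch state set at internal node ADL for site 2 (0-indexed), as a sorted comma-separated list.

C,G,T

site 0, node AD: A={G} ∪ D={A} → {A,G} (+1)
site 0, node ADL: AD={A,G} ∪ L={C} → {A,C,G} (+1)
site 0, node EU: E={T} ∩ U={T} → {T} (+0)
site 0, node ADELU: ADL={A,C,G} ∪ EU={T} → {A,C,G,T} (+1)
site 1, node AD: A={T} ∩ D={T} → {T} (+0)
site 1, node ADL: AD={T} ∩ L={T} → {T} (+0)
site 1, node EU: E={A} ∩ U={A} → {A} (+0)
site 1, node ADELU: ADL={T} ∪ EU={A} → {A,T} (+1)
site 2, node AD: A={G} ∪ D={T} → {G,T} (+1)
site 2, node ADL: AD={G,T} ∪ L={C} → {C,G,T} (+1)
site 2, node EU: E={T} ∩ U={T} → {T} (+0)
site 2, node ADELU: ADL={C,G,T} ∩ EU={T} → {T} (+0)
site 3, node AD: A={T} ∪ D={C} → {C,T} (+1)
site 3, node ADL: AD={C,T} ∪ L={A} → {A,C,T} (+1)
site 3, node EU: E={A} ∪ U={C} → {A,C} (+1)
site 3, node ADELU: ADL={A,C,T} ∩ EU={A,C} → {A,C} (+0)
site 4, node AD: A={C} ∪ D={G} → {C,G} (+1)
site 4, node ADL: AD={C,G} ∪ L={T} → {C,G,T} (+1)
site 4, node EU: E={A} ∪ U={G} → {A,G} (+1)
site 4, node ADELU: ADL={C,G,T} ∩ EU={A,G} → {G} (+0)
site 5, node AD: A={G} ∩ D={G} → {G} (+0)
site 5, node ADL: AD={G} ∪ L={T} → {G,T} (+1)
site 5, node EU: E={C} ∪ U={T} → {C,T} (+1)
site 5, node ADELU: ADL={G,T} ∩ EU={C,T} → {T} (+0)
site 6, node AD: A={C} ∪ D={T} → {C,T} (+1)
site 6, node ADL: AD={C,T} ∩ L={T} → {T} (+0)
site 6, node EU: E={G} ∪ U={T} → {G,T} (+1)
site 6, node ADELU: ADL={T} ∩ EU={G,T} → {T} (+0)
site 7, node AD: A={A} ∪ D={C} → {A,C} (+1)
site 7, node ADL: AD={A,C} ∩ L={C} → {C} (+0)
site 7, node EU: E={C} ∪ U={A} → {A,C} (+1)
site 7, node ADELU: ADL={C} ∩ EU={A,C} → {C} (+0)
per-site changes: [3, 1, 2, 3, 3, 2, 2, 2]; total = 18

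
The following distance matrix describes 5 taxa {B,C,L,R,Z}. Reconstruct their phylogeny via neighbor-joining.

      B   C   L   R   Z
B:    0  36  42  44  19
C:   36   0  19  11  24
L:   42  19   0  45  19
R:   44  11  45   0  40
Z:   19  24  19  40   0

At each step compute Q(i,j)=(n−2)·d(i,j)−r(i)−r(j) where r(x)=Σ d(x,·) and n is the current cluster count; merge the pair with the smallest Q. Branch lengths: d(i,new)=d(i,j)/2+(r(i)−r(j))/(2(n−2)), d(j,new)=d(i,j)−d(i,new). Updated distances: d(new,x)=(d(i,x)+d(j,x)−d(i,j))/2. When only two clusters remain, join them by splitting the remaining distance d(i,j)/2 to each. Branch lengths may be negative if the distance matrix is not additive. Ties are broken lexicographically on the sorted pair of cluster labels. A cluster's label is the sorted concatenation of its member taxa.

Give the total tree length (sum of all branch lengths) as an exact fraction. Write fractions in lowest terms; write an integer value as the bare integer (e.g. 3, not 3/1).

step 1: merge (C,R) at d=11, Q=-197; branch lengths C→-17/6, R→83/6; new cluster CR
  updated: d(B,CR)=69/2, d(CR,L)=53/2, d(CR,Z)=53/2
step 2: merge (B,Z) at d=19, Q=-122; branch lengths B→69/4, Z→7/4; new cluster BZ
  updated: d(BZ,CR)=21, d(BZ,L)=21
step 3: merge (BZ,CR) at d=21, Q=-137/2; branch lengths BZ→31/4, CR→53/4; new cluster BCRZ
  updated: d(BCRZ,L)=53/4
step 4: merge (BCRZ,L) at d=53/4; branch lengths BCRZ→53/8, L→53/8; new cluster BCLRZ
final tree: (((B:69/4,Z:7/4):31/4,(C:-17/6,R:83/6):53/4):53/8,L:53/8)
total length: 257/4

257/4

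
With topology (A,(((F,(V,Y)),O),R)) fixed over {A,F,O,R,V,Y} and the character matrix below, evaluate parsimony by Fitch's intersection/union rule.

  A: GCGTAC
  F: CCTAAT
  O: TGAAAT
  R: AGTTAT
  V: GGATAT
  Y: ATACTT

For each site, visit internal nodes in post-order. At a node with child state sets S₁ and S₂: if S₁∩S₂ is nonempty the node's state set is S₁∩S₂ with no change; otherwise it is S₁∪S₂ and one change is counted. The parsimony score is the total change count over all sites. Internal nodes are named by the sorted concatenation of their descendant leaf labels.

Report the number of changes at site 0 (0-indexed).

VY@0: {G} ∪ {A} = {A,G} (union, +1)
FVY@0: {C} ∪ {A,G} = {A,C,G} (union, +1)
FOVY@0: {A,C,G} ∪ {T} = {A,C,G,T} (union, +1)
FORVY@0: {A,C,G,T} ∩ {A} = {A} (intersection, +0)
AFORVY@0: {G} ∪ {A} = {A,G} (union, +1)
VY@1: {G} ∪ {T} = {G,T} (union, +1)
FVY@1: {C} ∪ {G,T} = {C,G,T} (union, +1)
FOVY@1: {C,G,T} ∩ {G} = {G} (intersection, +0)
FORVY@1: {G} ∩ {G} = {G} (intersection, +0)
AFORVY@1: {C} ∪ {G} = {C,G} (union, +1)
VY@2: {A} ∩ {A} = {A} (intersection, +0)
FVY@2: {T} ∪ {A} = {A,T} (union, +1)
FOVY@2: {A,T} ∩ {A} = {A} (intersection, +0)
FORVY@2: {A} ∪ {T} = {A,T} (union, +1)
AFORVY@2: {G} ∪ {A,T} = {A,G,T} (union, +1)
VY@3: {T} ∪ {C} = {C,T} (union, +1)
FVY@3: {A} ∪ {C,T} = {A,C,T} (union, +1)
FOVY@3: {A,C,T} ∩ {A} = {A} (intersection, +0)
FORVY@3: {A} ∪ {T} = {A,T} (union, +1)
AFORVY@3: {T} ∩ {A,T} = {T} (intersection, +0)
VY@4: {A} ∪ {T} = {A,T} (union, +1)
FVY@4: {A} ∩ {A,T} = {A} (intersection, +0)
FOVY@4: {A} ∩ {A} = {A} (intersection, +0)
FORVY@4: {A} ∩ {A} = {A} (intersection, +0)
AFORVY@4: {A} ∩ {A} = {A} (intersection, +0)
VY@5: {T} ∩ {T} = {T} (intersection, +0)
FVY@5: {T} ∩ {T} = {T} (intersection, +0)
FOVY@5: {T} ∩ {T} = {T} (intersection, +0)
FORVY@5: {T} ∩ {T} = {T} (intersection, +0)
AFORVY@5: {C} ∪ {T} = {C,T} (union, +1)
per-site changes: [4, 3, 3, 3, 1, 1]; total = 15

4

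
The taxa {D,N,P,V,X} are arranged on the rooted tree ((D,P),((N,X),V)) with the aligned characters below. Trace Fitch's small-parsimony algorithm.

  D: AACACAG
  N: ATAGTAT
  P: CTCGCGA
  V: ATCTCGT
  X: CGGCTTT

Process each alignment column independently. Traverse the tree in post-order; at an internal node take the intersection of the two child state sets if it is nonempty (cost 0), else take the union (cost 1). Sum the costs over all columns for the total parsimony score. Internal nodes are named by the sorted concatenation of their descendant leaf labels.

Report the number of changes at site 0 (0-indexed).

[col 0] DP: children D:{A}, P:{C} ∪→ {A,C}; cost 1
[col 0] NX: children N:{A}, X:{C} ∪→ {A,C}; cost 1
[col 0] NVX: children NX:{A,C}, V:{A} ∩→ {A}; cost 0
[col 0] DNPVX: children DP:{A,C}, NVX:{A} ∩→ {A}; cost 0
[col 1] DP: children D:{A}, P:{T} ∪→ {A,T}; cost 1
[col 1] NX: children N:{T}, X:{G} ∪→ {G,T}; cost 1
[col 1] NVX: children NX:{G,T}, V:{T} ∩→ {T}; cost 0
[col 1] DNPVX: children DP:{A,T}, NVX:{T} ∩→ {T}; cost 0
[col 2] DP: children D:{C}, P:{C} ∩→ {C}; cost 0
[col 2] NX: children N:{A}, X:{G} ∪→ {A,G}; cost 1
[col 2] NVX: children NX:{A,G}, V:{C} ∪→ {A,C,G}; cost 1
[col 2] DNPVX: children DP:{C}, NVX:{A,C,G} ∩→ {C}; cost 0
[col 3] DP: children D:{A}, P:{G} ∪→ {A,G}; cost 1
[col 3] NX: children N:{G}, X:{C} ∪→ {C,G}; cost 1
[col 3] NVX: children NX:{C,G}, V:{T} ∪→ {C,G,T}; cost 1
[col 3] DNPVX: children DP:{A,G}, NVX:{C,G,T} ∩→ {G}; cost 0
[col 4] DP: children D:{C}, P:{C} ∩→ {C}; cost 0
[col 4] NX: children N:{T}, X:{T} ∩→ {T}; cost 0
[col 4] NVX: children NX:{T}, V:{C} ∪→ {C,T}; cost 1
[col 4] DNPVX: children DP:{C}, NVX:{C,T} ∩→ {C}; cost 0
[col 5] DP: children D:{A}, P:{G} ∪→ {A,G}; cost 1
[col 5] NX: children N:{A}, X:{T} ∪→ {A,T}; cost 1
[col 5] NVX: children NX:{A,T}, V:{G} ∪→ {A,G,T}; cost 1
[col 5] DNPVX: children DP:{A,G}, NVX:{A,G,T} ∩→ {A,G}; cost 0
[col 6] DP: children D:{G}, P:{A} ∪→ {A,G}; cost 1
[col 6] NX: children N:{T}, X:{T} ∩→ {T}; cost 0
[col 6] NVX: children NX:{T}, V:{T} ∩→ {T}; cost 0
[col 6] DNPVX: children DP:{A,G}, NVX:{T} ∪→ {A,G,T}; cost 1
per-site changes: [2, 2, 2, 3, 1, 3, 2]; total = 15

2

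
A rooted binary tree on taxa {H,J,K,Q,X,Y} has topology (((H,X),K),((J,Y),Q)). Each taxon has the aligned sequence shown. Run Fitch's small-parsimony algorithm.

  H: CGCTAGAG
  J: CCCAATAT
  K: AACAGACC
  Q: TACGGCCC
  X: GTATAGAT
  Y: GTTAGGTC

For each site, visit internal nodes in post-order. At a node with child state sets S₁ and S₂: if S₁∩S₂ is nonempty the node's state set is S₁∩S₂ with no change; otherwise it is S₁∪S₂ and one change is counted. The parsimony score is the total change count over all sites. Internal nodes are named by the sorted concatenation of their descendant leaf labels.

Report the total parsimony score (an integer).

23

site 0, node HX: H={C} ∪ X={G} → {C,G} (+1)
site 0, node HKX: HX={C,G} ∪ K={A} → {A,C,G} (+1)
site 0, node JY: J={C} ∪ Y={G} → {C,G} (+1)
site 0, node JQY: JY={C,G} ∪ Q={T} → {C,G,T} (+1)
site 0, node HJKQXY: HKX={A,C,G} ∩ JQY={C,G,T} → {C,G} (+0)
site 1, node HX: H={G} ∪ X={T} → {G,T} (+1)
site 1, node HKX: HX={G,T} ∪ K={A} → {A,G,T} (+1)
site 1, node JY: J={C} ∪ Y={T} → {C,T} (+1)
site 1, node JQY: JY={C,T} ∪ Q={A} → {A,C,T} (+1)
site 1, node HJKQXY: HKX={A,G,T} ∩ JQY={A,C,T} → {A,T} (+0)
site 2, node HX: H={C} ∪ X={A} → {A,C} (+1)
site 2, node HKX: HX={A,C} ∩ K={C} → {C} (+0)
site 2, node JY: J={C} ∪ Y={T} → {C,T} (+1)
site 2, node JQY: JY={C,T} ∩ Q={C} → {C} (+0)
site 2, node HJKQXY: HKX={C} ∩ JQY={C} → {C} (+0)
site 3, node HX: H={T} ∩ X={T} → {T} (+0)
site 3, node HKX: HX={T} ∪ K={A} → {A,T} (+1)
site 3, node JY: J={A} ∩ Y={A} → {A} (+0)
site 3, node JQY: JY={A} ∪ Q={G} → {A,G} (+1)
site 3, node HJKQXY: HKX={A,T} ∩ JQY={A,G} → {A} (+0)
site 4, node HX: H={A} ∩ X={A} → {A} (+0)
site 4, node HKX: HX={A} ∪ K={G} → {A,G} (+1)
site 4, node JY: J={A} ∪ Y={G} → {A,G} (+1)
site 4, node JQY: JY={A,G} ∩ Q={G} → {G} (+0)
site 4, node HJKQXY: HKX={A,G} ∩ JQY={G} → {G} (+0)
site 5, node HX: H={G} ∩ X={G} → {G} (+0)
site 5, node HKX: HX={G} ∪ K={A} → {A,G} (+1)
site 5, node JY: J={T} ∪ Y={G} → {G,T} (+1)
site 5, node JQY: JY={G,T} ∪ Q={C} → {C,G,T} (+1)
site 5, node HJKQXY: HKX={A,G} ∩ JQY={C,G,T} → {G} (+0)
site 6, node HX: H={A} ∩ X={A} → {A} (+0)
site 6, node HKX: HX={A} ∪ K={C} → {A,C} (+1)
site 6, node JY: J={A} ∪ Y={T} → {A,T} (+1)
site 6, node JQY: JY={A,T} ∪ Q={C} → {A,C,T} (+1)
site 6, node HJKQXY: HKX={A,C} ∩ JQY={A,C,T} → {A,C} (+0)
site 7, node HX: H={G} ∪ X={T} → {G,T} (+1)
site 7, node HKX: HX={G,T} ∪ K={C} → {C,G,T} (+1)
site 7, node JY: J={T} ∪ Y={C} → {C,T} (+1)
site 7, node JQY: JY={C,T} ∩ Q={C} → {C} (+0)
site 7, node HJKQXY: HKX={C,G,T} ∩ JQY={C} → {C} (+0)
per-site changes: [4, 4, 2, 2, 2, 3, 3, 3]; total = 23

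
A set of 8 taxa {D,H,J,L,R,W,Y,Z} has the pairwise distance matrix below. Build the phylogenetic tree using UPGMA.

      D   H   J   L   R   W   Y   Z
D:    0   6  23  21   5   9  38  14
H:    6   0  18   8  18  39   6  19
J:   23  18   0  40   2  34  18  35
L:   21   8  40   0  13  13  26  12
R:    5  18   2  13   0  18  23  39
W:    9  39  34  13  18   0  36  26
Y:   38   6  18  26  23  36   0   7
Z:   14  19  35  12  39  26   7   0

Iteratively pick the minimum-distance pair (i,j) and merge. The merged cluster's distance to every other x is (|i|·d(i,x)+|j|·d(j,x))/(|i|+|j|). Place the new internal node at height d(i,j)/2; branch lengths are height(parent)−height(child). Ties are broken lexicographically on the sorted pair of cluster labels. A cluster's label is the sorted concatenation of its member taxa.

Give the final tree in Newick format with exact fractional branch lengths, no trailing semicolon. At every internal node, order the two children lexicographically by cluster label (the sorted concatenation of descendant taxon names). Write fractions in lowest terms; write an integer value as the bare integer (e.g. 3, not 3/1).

step 1: merge (J,R) at d=2; branch lengths J→1, R→1; new cluster JR
  updated: d(D,JR)=14, d(H,JR)=18, d(JR,L)=53/2, d(JR,W)=26, d(JR,Y)=41/2, d(JR,Z)=37
step 2: merge (D,H) at d=6; branch lengths D→3, H→3; new cluster DH
  updated: d(DH,JR)=16, d(DH,L)=29/2, d(DH,W)=24, d(DH,Y)=22, d(DH,Z)=33/2
step 3: merge (Y,Z) at d=7; branch lengths Y→7/2, Z→7/2; new cluster YZ
  updated: d(DH,YZ)=77/4, d(JR,YZ)=115/4, d(L,YZ)=19, d(W,YZ)=31
step 4: merge (L,W) at d=13; branch lengths L→13/2, W→13/2; new cluster LW
  updated: d(DH,LW)=77/4, d(JR,LW)=105/4, d(LW,YZ)=25
step 5: merge (DH,JR) at d=16; branch lengths DH→5, JR→7; new cluster DHJR
  updated: d(DHJR,LW)=91/4, d(DHJR,YZ)=24
step 6: merge (DHJR,LW) at d=91/4; branch lengths DHJR→27/8, LW→39/8; new cluster DHJLRW
  updated: d(DHJLRW,YZ)=73/3
step 7: merge (DHJLRW,YZ) at d=73/3; branch lengths DHJLRW→19/24, YZ→26/3; new cluster DHJLRWYZ
final tree: ((((D:3,H:3):5,(J:1,R:1):7):27/8,(L:13/2,W:13/2):39/8):19/24,(Y:7/2,Z:7/2):26/3)
total length: 1385/24

((((D:3,H:3):5,(J:1,R:1):7):27/8,(L:13/2,W:13/2):39/8):19/24,(Y:7/2,Z:7/2):26/3)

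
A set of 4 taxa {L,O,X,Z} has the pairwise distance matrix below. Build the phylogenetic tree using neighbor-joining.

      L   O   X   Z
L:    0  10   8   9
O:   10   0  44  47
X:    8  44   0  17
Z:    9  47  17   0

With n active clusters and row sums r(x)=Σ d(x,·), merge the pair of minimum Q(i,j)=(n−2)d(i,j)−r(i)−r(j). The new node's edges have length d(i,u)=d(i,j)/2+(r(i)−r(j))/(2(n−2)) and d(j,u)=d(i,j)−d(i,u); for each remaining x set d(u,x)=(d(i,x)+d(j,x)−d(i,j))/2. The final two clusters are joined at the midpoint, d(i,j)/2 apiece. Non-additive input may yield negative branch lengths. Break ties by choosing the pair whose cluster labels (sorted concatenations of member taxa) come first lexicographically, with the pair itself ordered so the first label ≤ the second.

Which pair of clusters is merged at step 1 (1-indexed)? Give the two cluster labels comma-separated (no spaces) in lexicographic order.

iteration 1: select L,O (d=10, Q=-108); attach at lengths (-27/2, 47/2); label the merged cluster LO
  updated: d(LO,X)=21, d(LO,Z)=23
iteration 2: select LO,X (d=21, Q=-61); attach at lengths (27/2, 15/2); label the merged cluster LOX
  updated: d(LOX,Z)=19/2
iteration 3: select LOX,Z (d=19/2); attach at lengths (19/4, 19/4); label the merged cluster LOXZ
final tree: (((L:-27/2,O:47/2):27/2,X:15/2):19/4,Z:19/4)
total length: 81/2

L,O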